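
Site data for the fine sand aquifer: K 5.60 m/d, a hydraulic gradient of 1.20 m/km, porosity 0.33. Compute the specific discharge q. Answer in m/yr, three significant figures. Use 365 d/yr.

2.45 m/yr

q = Ki = 5.60 × 0.0012 = 0.006720 m/d
   = 0.006720 × 365 = 2.45 m/yr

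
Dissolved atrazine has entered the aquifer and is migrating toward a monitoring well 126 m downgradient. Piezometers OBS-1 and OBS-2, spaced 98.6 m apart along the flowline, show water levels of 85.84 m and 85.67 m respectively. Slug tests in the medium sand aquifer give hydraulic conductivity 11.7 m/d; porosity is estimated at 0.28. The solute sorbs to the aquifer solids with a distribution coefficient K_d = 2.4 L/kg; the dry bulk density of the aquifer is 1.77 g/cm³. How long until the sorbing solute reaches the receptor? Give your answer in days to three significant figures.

28300 days

Hydraulic gradient i = (85.84 − 85.67) / 98.6 = 0.17 / 98.6 = 0.001724
Darcy flux q = K·i = 11.7 × 0.001724 = 0.02017 m/d
Seepage velocity v = q / n = 0.02017 / 0.28 = 0.07204 m/d
Retardation R = 1 + ρ_b·K_d/n = 1 + 1.77×2.4/0.28 = 16.17
Contaminant velocity v_c = v/R = 0.07204/16.17 = 0.004455 m/d
t = L/v_c = 126/0.004455 = 28280 d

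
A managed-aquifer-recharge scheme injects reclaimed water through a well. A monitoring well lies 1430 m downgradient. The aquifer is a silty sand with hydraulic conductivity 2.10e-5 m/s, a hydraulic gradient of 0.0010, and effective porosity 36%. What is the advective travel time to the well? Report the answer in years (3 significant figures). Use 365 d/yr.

K = 2.10e-5 m/s × 86400 s/d = 1.814 m/d
Specific discharge q = 1.814 × 0.0010 = 0.001814 m/d
v_s = q/n_e = 0.001814/0.36 = 0.005040 m/d
t = L / v = 1430 / 0.005040 = 283700 d
   = 283700 / 365 = 777 yr

777 years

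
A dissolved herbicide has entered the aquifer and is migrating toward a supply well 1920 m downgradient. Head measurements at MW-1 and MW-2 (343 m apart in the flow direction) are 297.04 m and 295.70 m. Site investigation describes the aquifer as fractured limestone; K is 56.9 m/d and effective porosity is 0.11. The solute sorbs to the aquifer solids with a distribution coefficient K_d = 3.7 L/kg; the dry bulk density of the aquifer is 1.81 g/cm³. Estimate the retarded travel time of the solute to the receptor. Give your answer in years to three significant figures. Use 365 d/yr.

161 years

Hydraulic gradient i = (297.04 − 295.70) / 343 = 1.34 / 343 = 0.003907
q = Ki = 56.9 × 0.003907 = 0.2223 m/d
v = Ki/n = 56.9·0.003907/0.11 = 2.021 m/d
Retardation R = 1 + ρ_b·K_d/n = 1 + 1.81×3.7/0.11 = 61.88
Contaminant velocity v_c = v/R = 2.021/61.88 = 0.03266 m/d
t = L/v_c = 1920/0.03266 = 58790 d
   = 58790/365 = 161 yr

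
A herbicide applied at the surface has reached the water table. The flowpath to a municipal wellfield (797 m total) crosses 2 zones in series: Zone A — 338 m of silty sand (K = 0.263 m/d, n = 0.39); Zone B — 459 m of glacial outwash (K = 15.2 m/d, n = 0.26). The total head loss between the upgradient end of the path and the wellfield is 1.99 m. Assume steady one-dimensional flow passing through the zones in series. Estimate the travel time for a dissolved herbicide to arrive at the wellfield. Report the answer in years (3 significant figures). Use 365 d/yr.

Steady 1-D flow in series ⇒ the Darcy flux q is identical in every zone and the zone head losses add (resistances L/K in series).
Σ(L/K) = 338/0.263 + 459/15.2 = 1285 + 30.20 = 1315 d
q = ΔH / Σ(L/K) = 1.99 / 1315 = 0.001513 m/d (same in every zone)
Zone A: v = q/n = 0.001513/0.39 = 0.003879 m/d → t_A = 338/0.003879 = 87130 d
Zone B: v = q/n = 0.001513/0.26 = 0.005819 m/d → t_B = 459/0.005819 = 78880 d
Total t = 87130 + 78880 = 166000 d
   = 166000 / 365 = 455 yr

455 years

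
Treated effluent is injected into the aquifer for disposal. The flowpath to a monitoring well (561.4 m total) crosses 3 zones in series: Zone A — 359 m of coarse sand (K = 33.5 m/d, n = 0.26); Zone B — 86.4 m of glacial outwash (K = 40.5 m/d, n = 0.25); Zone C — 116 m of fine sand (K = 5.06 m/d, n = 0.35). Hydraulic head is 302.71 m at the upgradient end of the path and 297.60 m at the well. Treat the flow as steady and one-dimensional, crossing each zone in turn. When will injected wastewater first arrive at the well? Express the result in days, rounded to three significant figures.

1090 days

Total head drop ΔH = 302.71 − 297.60 = 5.11 m
Continuity: the same q passes through each zone, so ΔH = q·Σ(L_j/K_j) — the zones act as resistances in series.
Σ(L/K) = 359/33.5 + 86.4/40.5 + 116/5.06 = 10.72 + 2.133 + 22.92 = 35.77 d
q = ΔH / Σ(L/K) = 5.11 / 35.77 = 0.1428 m/d (same in every zone)
Zone A: v = q/n = 0.1428/0.26 = 0.5494 m/d → t_A = 359/0.5494 = 653.5 d
Zone B: v = q/n = 0.1428/0.25 = 0.5714 m/d → t_B = 86.4/0.5714 = 151.2 d
Zone C: v = q/n = 0.1428/0.35 = 0.4081 m/d → t_C = 116/0.4081 = 284.2 d
Total t = 653.5 + 151.2 + 284.2 = 1089 d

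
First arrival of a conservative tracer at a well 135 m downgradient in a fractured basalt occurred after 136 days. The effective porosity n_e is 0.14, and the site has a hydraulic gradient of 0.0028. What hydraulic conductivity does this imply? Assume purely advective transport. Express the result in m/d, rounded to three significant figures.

v = L / t = 135 / 136 = 0.9926 m/d
K = v · n / i = 0.9926 × 0.14 / 0.0028 = 49.6 m/d

49.6 m/d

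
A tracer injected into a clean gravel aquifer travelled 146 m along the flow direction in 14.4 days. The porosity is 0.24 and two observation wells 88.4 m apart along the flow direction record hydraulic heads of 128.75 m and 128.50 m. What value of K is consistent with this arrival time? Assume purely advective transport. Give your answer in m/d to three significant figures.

860 m/d

Hydraulic gradient i = (128.75 − 128.50) / 88.4 = 0.25 / 88.4 = 0.002828
v = L / t = 146 / 14.4 = 10.14 m/d
K = v · n / i = 10.14 × 0.24 / 0.002828 = 860 m/d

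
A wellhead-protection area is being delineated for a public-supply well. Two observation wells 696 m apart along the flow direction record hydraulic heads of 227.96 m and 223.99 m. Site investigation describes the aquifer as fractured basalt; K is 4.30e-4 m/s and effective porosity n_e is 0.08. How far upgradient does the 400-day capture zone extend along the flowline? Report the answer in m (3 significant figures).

Hydraulic gradient i = (227.96 − 223.99) / 696 = 3.97 / 696 = 0.005704
K = 4.30e-4 m/s × 86400 s/d = 37.15 m/d
q = Ki = 37.15 × 0.005704 = 0.2119 m/d
v_s = q/n_e = 0.2119/0.08 = 2.649 m/d
L = v × T = 2.649 × 400 = 1060 m

1060 m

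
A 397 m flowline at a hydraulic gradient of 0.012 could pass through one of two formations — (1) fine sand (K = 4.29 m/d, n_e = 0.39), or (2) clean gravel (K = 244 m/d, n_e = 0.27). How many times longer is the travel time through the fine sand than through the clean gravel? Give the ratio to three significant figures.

82.2

Unit 1 (fine sand): v = 4.29×0.012/0.39 = 0.1320 m/d, t = 397/0.1320 = 3008 d
Unit 2 (clean gravel): v = 244×0.012/0.27 = 10.84 m/d, t = 397/10.84 = 36.61 d
t(fine sand) / t(clean gravel) = 3008/36.61 = 82.2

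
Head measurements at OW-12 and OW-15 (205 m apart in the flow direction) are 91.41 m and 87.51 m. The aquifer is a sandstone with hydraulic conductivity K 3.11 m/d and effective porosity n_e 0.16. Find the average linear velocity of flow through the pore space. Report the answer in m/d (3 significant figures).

0.370 m/d

Hydraulic gradient i = (91.41 − 87.51) / 205 = 3.90 / 205 = 0.01902
Darcy flux q = K·i = 3.11 × 0.01902 = 0.05917 m/d
Seepage velocity v = q / n = 0.05917 / 0.16 = 0.3698 m/d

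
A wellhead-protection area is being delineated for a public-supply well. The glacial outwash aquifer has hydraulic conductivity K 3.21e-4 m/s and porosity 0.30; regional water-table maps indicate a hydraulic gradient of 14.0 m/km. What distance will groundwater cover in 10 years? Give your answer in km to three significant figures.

4.72 km

K = 3.21e-4 m/s × 86400 s/d = 27.73 m/d
Specific discharge q = 27.73 × 0.014 = 0.3883 m/d
v_s = q/n_e = 0.3883/0.30 = 1.294 m/d
T = 10 yr × 365 = 3650 d
L = v × T = 1.294 × 3650 = 4724 m
   = 4.72 km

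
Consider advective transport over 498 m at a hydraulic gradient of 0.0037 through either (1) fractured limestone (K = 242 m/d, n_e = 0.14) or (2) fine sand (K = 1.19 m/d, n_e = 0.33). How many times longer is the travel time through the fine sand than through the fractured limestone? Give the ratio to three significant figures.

Unit 1 (fractured limestone): v = 242×0.0037/0.14 = 6.396 m/d, t = 498/6.396 = 77.86 d
Unit 2 (fine sand): v = 1.19×0.0037/0.33 = 0.01334 m/d, t = 498/0.01334 = 37320 d
t(fine sand) / t(fractured limestone) = 37320/77.86 = 479

479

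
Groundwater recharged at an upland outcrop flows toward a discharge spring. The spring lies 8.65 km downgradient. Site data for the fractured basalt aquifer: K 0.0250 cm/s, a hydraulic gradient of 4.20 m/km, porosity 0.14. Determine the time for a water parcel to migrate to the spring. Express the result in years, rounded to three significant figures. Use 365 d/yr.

K = 0.0250 cm/s × 864 = 21.60 m/d
Darcy flux q = K·i = 21.60 × 0.0042 = 0.09072 m/d
Average linear velocity = 0.09072 / 0.14 = 0.6480 m/d
L = 8.65 km = 8650 m
t = L / v = 8650 / 0.6480 = 13350 d
   = 13350 / 365 = 36.6 yr

36.6 years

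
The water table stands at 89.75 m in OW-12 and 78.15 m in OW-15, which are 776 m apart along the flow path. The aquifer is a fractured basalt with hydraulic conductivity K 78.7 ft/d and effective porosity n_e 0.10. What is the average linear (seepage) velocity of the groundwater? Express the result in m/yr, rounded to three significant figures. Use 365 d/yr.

Hydraulic gradient i = (89.75 − 78.15) / 776 = 11.60 / 776 = 0.01495
K = 78.7 ft/d × 0.3048 = 23.99 m/d
Specific discharge q = 23.99 × 0.01495 = 0.3586 m/d
v = Ki/n = 23.99·0.01495/0.10 = 3.586 m/d
   = 3.586 × 365 = 1310 m/yr

1310 m/yr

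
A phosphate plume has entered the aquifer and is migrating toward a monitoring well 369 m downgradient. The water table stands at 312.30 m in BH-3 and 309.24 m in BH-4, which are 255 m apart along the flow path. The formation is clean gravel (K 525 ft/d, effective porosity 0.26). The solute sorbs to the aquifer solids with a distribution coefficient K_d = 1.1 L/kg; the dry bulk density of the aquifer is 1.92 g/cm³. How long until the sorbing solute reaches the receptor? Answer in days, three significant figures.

456 days

Hydraulic gradient i = (312.30 − 309.24) / 255 = 3.06 / 255 = 0.01200
K = 525 ft/d × 0.3048 = 160.0 m/d
Darcy flux q = K·i = 160.0 × 0.01200 = 1.920 m/d
Average linear velocity = 1.920 / 0.26 = 7.386 m/d
Retardation R = 1 + ρ_b·K_d/n = 1 + 1.92×1.1/0.26 = 9.123
Contaminant velocity v_c = v/R = 7.386/9.123 = 0.8095 m/d
t = L/v_c = 369/0.8095 = 455.8 d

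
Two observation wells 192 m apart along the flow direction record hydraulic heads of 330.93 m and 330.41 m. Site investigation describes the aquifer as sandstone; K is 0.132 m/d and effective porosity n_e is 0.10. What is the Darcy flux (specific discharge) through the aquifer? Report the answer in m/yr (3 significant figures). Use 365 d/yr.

0.130 m/yr

Hydraulic gradient i = (330.93 − 330.41) / 192 = 0.52 / 192 = 0.002708
Darcy flux q = K·i = 0.132 × 0.002708 = 3.575e-4 m/d
   = 3.575e-4 × 365 = 0.130 m/yr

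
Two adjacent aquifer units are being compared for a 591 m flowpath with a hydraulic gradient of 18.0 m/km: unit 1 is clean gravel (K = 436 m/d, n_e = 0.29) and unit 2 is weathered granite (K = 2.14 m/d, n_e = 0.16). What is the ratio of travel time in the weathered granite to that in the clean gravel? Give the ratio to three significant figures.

Unit 1 (clean gravel): v = 436×0.018/0.29 = 27.06 m/d, t = 591/27.06 = 21.84 d
Unit 2 (weathered granite): v = 2.14×0.018/0.16 = 0.2408 m/d, t = 591/0.2408 = 2455 d
t(weathered granite) / t(clean gravel) = 2455/21.84 = 112

112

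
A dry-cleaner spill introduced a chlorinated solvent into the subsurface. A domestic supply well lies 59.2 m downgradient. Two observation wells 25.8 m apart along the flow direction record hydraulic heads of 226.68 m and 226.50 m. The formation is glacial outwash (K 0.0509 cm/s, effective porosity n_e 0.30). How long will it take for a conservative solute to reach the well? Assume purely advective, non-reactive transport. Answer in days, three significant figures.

Hydraulic gradient i = (226.68 − 226.50) / 25.8 = 0.18 / 25.8 = 0.006977
K = 0.0509 cm/s × 864 = 43.98 m/d
Specific discharge q = 43.98 × 0.006977 = 0.3068 m/d
Seepage velocity v = q / n = 0.3068 / 0.30 = 1.023 m/d
t = L / v = 59.2 / 1.023 = 57.88 d

57.9 days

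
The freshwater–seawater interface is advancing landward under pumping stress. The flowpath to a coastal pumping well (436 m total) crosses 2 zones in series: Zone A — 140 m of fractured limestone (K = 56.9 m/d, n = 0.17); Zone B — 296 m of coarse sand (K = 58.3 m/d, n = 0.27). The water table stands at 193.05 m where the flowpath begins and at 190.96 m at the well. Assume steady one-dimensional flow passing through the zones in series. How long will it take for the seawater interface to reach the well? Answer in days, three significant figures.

Total head drop ΔH = 193.05 − 190.96 = 2.09 m
Continuity: the same q passes through each zone, so ΔH = q·Σ(L_j/K_j) — the zones act as resistances in series.
Σ(L/K) = 140/56.9 + 296/58.3 = 2.460 + 5.077 = 7.538 d
q = ΔH / Σ(L/K) = 2.09 / 7.538 = 0.2773 m/d (same in every zone)
Zone A: v = q/n = 0.2773/0.17 = 1.631 m/d → t_A = 140/1.631 = 85.84 d
Zone B: v = q/n = 0.2773/0.27 = 1.027 m/d → t_B = 296/1.027 = 288.2 d
Total t = 85.84 + 288.2 = 374.1 d

374 days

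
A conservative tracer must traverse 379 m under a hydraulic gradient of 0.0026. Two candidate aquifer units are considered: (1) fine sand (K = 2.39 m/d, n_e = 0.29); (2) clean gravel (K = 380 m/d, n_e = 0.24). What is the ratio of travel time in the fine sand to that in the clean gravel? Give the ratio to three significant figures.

192

Unit 1 (fine sand): v = 2.39×0.0026/0.29 = 0.02143 m/d, t = 379/0.02143 = 17690 d
Unit 2 (clean gravel): v = 380×0.0026/0.24 = 4.117 m/d, t = 379/4.117 = 92.06 d
t(fine sand) / t(clean gravel) = 17690/92.06 = 192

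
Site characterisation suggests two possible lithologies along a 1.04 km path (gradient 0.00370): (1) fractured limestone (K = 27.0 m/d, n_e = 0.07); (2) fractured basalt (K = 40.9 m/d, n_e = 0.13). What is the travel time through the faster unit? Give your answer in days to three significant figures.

729 days

Unit 1 (fractured limestone): v = 27.0×0.0037/0.07 = 1.427 m/d, t = 1040/1.427 = 728.7 d
Unit 2 (fractured basalt): v = 40.9×0.0037/0.13 = 1.164 m/d, t = 1040/1.164 = 893.4 d
Faster unit: t = 729 d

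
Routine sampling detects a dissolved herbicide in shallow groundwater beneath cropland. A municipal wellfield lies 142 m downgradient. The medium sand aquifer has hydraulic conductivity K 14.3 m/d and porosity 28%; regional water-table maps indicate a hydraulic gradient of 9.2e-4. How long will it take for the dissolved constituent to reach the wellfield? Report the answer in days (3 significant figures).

3020 days

Darcy flux q = K·i = 14.3 × 9.2e-4 = 0.01316 m/d
v = Ki/n = 14.3·9.2e-4/0.28 = 0.04699 m/d
t = L / v = 142 / 0.04699 = 3022 d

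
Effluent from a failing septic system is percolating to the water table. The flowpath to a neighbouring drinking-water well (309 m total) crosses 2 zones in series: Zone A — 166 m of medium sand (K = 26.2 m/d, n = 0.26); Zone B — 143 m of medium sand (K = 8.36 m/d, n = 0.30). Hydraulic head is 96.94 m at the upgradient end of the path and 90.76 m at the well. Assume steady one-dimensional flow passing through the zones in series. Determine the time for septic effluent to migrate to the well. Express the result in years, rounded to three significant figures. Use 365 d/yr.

Total head drop ΔH = 96.94 − 90.76 = 6.18 m
Continuity: the same q passes through each zone, so ΔH = q·Σ(L_j/K_j) — the zones act as resistances in series.
Σ(L/K) = 166/26.2 + 143/8.36 = 6.336 + 17.11 = 23.44 d
q = ΔH / Σ(L/K) = 6.18 / 23.44 = 0.2636 m/d (same in every zone)
Zone A: v = q/n = 0.2636/0.26 = 1.014 m/d → t_A = 166/1.014 = 163.7 d
Zone B: v = q/n = 0.2636/0.30 = 0.8788 m/d → t_B = 143/0.8788 = 162.7 d
Total t = 163.7 + 162.7 = 326.4 d
   = 326.4 / 365 = 0.894 yr

0.894 years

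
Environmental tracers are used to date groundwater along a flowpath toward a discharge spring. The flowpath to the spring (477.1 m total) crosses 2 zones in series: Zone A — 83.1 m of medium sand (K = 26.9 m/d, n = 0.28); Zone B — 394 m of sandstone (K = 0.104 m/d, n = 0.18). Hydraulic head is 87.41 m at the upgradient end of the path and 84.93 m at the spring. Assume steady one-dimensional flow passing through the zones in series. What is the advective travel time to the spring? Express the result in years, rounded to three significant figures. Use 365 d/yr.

395 years

Total head drop ΔH = 87.41 − 84.93 = 2.48 m
Continuity: the same q passes through each zone, so ΔH = q·Σ(L_j/K_j) — the zones act as resistances in series.
Σ(L/K) = 83.1/26.9 + 394/0.104 = 3.089 + 3788 = 3792 d
q = ΔH / Σ(L/K) = 2.48 / 3792 = 6.541e-4 m/d (same in every zone)
Zone A: v = q/n = 6.541e-4/0.28 = 0.002336 m/d → t_A = 83.1/0.002336 = 35570 d
Zone B: v = q/n = 6.541e-4/0.18 = 0.003634 m/d → t_B = 394/0.003634 = 108400 d
Total t = 35570 + 108400 = 144000 d
   = 144000 / 365 = 395 yr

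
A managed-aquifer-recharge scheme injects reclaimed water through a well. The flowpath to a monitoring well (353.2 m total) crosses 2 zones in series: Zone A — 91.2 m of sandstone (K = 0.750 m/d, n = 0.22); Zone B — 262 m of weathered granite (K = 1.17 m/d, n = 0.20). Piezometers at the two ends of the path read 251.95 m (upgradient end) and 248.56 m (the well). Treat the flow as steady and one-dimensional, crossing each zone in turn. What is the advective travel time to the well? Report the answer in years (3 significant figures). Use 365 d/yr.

20.2 years

Total head drop ΔH = 251.95 − 248.56 = 3.39 m
Continuity: the same q passes through each zone, so ΔH = q·Σ(L_j/K_j) — the zones act as resistances in series.
Σ(L/K) = 91.2/0.750 + 262/1.17 = 121.6 + 223.9 = 345.5 d
q = ΔH / Σ(L/K) = 3.39 / 345.5 = 0.009811 m/d (same in every zone)
Zone A: v = q/n = 0.009811/0.22 = 0.04460 m/d → t_A = 91.2/0.04460 = 2045 d
Zone B: v = q/n = 0.009811/0.20 = 0.04905 m/d → t_B = 262/0.04905 = 5341 d
Total t = 2045 + 5341 = 7386 d
   = 7386 / 365 = 20.2 yr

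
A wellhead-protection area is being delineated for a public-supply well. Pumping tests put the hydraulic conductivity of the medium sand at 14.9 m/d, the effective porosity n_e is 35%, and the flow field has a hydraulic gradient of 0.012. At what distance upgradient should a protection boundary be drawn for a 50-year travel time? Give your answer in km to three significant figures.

q = Ki = 14.9 × 0.012 = 0.1788 m/d
Average linear velocity = 0.1788 / 0.35 = 0.5109 m/d
T = 50 yr × 365 = 18250 d
L = v × T = 0.5109 × 18250 = 9323 m
   = 9.32 km

9.32 km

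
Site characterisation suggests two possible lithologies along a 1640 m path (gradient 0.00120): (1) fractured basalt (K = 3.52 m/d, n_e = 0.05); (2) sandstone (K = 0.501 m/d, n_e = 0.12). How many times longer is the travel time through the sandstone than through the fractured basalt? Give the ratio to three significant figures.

16.9

Unit 1 (fractured basalt): v = 3.52×0.0012/0.05 = 0.08448 m/d, t = 1640/0.08448 = 19410 d
Unit 2 (sandstone): v = 0.501×0.0012/0.12 = 0.005010 m/d, t = 1640/0.005010 = 327300 d
t(sandstone) / t(fractured basalt) = 327300/19410 = 16.9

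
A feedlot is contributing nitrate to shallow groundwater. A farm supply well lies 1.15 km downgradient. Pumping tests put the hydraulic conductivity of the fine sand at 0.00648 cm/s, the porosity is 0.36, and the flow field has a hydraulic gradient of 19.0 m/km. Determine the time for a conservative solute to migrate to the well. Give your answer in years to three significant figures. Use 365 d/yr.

10.7 years

K = 0.00648 cm/s × 864 = 5.599 m/d
q = Ki = 5.599 × 0.019 = 0.1064 m/d
Seepage velocity v = q / n = 0.1064 / 0.36 = 0.2955 m/d
L = 1.15 km = 1150 m
t = L / v = 1150 / 0.2955 = 3892 d
   = 3892 / 365 = 10.7 yr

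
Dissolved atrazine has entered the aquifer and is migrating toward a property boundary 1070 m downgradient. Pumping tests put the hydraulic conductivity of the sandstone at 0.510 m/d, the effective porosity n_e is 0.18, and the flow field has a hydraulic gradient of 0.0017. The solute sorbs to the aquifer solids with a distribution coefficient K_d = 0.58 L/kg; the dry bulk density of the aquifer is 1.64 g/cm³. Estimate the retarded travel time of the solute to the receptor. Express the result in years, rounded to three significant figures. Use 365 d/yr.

q = Ki = 0.510 × 0.0017 = 8.670e-4 m/d
v_s = q/n_e = 8.670e-4/0.18 = 0.004817 m/d
Retardation R = 1 + ρ_b·K_d/n = 1 + 1.64×0.58/0.18 = 6.284
Contaminant velocity v_c = v/R = 0.004817/6.284 = 7.664e-4 m/d
t = L/v_c = 1070/7.664e-4 = 1.396e6 d
   = 1.396e6/365 = 3820 yr

3820 years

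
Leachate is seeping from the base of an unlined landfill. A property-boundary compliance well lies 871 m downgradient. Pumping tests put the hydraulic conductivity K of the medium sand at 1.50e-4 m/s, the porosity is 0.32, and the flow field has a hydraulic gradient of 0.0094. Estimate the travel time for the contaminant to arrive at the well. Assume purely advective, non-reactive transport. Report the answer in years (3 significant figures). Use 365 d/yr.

K = 1.50e-4 m/s × 86400 s/d = 12.96 m/d
Specific discharge q = 12.96 × 0.0094 = 0.1218 m/d
v = Ki/n = 12.96·0.0094/0.32 = 0.3807 m/d
t = L / v = 871 / 0.3807 = 2288 d
   = 2288 / 365 = 6.27 yr

6.27 years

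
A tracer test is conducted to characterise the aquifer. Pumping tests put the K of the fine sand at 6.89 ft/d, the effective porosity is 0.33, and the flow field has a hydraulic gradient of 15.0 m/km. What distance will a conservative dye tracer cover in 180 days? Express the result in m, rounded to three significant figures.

K = 6.89 ft/d × 0.3048 = 2.100 m/d
Specific discharge q = 2.100 × 0.015 = 0.03150 m/d
Seepage velocity v = q / n = 0.03150 / 0.33 = 0.09546 m/d
L = v × T = 0.09546 × 180 = 17.18 m

17.2 m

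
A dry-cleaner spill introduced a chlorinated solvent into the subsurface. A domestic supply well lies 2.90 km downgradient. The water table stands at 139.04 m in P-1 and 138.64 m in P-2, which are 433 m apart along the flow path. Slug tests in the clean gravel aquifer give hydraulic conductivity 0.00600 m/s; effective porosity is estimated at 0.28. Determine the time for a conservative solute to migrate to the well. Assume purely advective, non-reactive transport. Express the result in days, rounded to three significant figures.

Hydraulic gradient i = (139.04 − 138.64) / 433 = 0.40 / 433 = 9.238e-4
K = 0.00600 m/s × 86400 s/d = 518.4 m/d
Specific discharge q = 518.4 × 9.238e-4 = 0.4789 m/d
Average linear velocity = 0.4789 / 0.28 = 1.710 m/d
L = 2.90 km = 2900 m
t = L / v = 2900 / 1.710 = 1696 d

1700 days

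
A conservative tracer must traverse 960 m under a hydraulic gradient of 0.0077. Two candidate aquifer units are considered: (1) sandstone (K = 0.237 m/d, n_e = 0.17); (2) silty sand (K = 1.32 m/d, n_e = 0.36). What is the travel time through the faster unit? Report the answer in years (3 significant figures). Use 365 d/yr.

Unit 1 (sandstone): v = 0.237×0.0077/0.17 = 0.01073 m/d, t = 960/0.01073 = 89430 d
Unit 2 (silty sand): v = 1.32×0.0077/0.36 = 0.02823 m/d, t = 960/0.02823 = 34000 d
Faster: 34000 d / 365 = 93.2 yr

93.2 years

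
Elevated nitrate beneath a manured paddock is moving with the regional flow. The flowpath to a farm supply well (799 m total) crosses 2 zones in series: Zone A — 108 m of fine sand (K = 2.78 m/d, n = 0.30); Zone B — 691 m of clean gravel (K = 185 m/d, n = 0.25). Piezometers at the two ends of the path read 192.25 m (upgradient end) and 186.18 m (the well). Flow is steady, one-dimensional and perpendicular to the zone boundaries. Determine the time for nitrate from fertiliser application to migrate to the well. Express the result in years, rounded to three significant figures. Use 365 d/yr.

Total head drop ΔH = 192.25 − 186.18 = 6.07 m
Continuity: the same q passes through each zone, so ΔH = q·Σ(L_j/K_j) — the zones act as resistances in series.
Σ(L/K) = 108/2.78 + 691/185 = 38.85 + 3.735 = 42.58 d
q = ΔH / Σ(L/K) = 6.07 / 42.58 = 0.1425 m/d (same in every zone)
Zone A: v = q/n = 0.1425/0.30 = 0.4751 m/d → t_A = 108/0.4751 = 227.3 d
Zone B: v = q/n = 0.1425/0.25 = 0.5702 m/d → t_B = 691/0.5702 = 1212 d
Total t = 227.3 + 1212 = 1439 d
   = 1439 / 365 = 3.94 yr

3.94 years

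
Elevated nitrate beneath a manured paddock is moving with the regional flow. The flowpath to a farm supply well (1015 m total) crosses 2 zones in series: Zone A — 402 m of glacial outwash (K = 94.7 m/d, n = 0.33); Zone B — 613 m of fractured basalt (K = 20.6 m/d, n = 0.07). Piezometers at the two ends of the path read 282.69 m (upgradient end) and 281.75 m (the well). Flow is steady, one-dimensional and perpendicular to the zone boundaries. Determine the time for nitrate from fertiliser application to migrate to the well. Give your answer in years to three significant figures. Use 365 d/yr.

Total head drop ΔH = 282.69 − 281.75 = 0.94 m
Steady 1-D flow in series ⇒ the Darcy flux q is identical in every zone and the zone head losses add (resistances L/K in series).
Σ(L/K) = 402/94.7 + 613/20.6 = 4.245 + 29.76 = 34.00 d
q = ΔH / Σ(L/K) = 0.94 / 34.00 = 0.02765 m/d (same in every zone)
Zone A: v = q/n = 0.02765/0.33 = 0.08377 m/d → t_A = 402/0.08377 = 4799 d
Zone B: v = q/n = 0.02765/0.07 = 0.3949 m/d → t_B = 613/0.3949 = 1552 d
Total t = 4799 + 1552 = 6351 d
   = 6351 / 365 = 17.4 yr

17.4 years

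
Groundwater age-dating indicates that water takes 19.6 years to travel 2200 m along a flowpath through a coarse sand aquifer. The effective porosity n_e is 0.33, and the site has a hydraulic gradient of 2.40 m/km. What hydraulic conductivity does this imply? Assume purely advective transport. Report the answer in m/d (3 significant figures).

42.3 m/d

t = 19.6 years = 7154 d
v = L / t = 2200 / 7154 = 0.3075 m/d
K = v · n / i = 0.3075 × 0.33 / 0.0024 = 42.3 m/d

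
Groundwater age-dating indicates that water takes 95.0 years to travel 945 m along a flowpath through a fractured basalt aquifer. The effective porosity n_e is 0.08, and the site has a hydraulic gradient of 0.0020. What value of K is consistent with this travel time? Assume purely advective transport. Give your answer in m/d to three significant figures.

1.09 m/d

t = 95.0 years = 34680 d
v = L / t = 945 / 34680 = 0.02725 m/d
K = v · n / i = 0.02725 × 0.08 / 0.0020 = 1.09 m/d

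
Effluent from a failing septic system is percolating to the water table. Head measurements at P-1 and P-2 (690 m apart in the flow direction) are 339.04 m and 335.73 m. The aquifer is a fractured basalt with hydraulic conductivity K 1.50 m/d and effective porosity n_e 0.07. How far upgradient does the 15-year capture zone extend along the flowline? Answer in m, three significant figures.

563 m

Hydraulic gradient i = (339.04 − 335.73) / 690 = 3.31 / 690 = 0.004797
Darcy flux q = K·i = 1.50 × 0.004797 = 0.007196 m/d
v = Ki/n = 1.50·0.004797/0.07 = 0.1028 m/d
T = 15 yr × 365 = 5475 d
L = v × T = 0.1028 × 5475 = 562.8 m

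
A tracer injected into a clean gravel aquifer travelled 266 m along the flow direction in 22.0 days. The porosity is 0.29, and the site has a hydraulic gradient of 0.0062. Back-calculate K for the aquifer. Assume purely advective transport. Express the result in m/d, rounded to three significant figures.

v = L / t = 266 / 22.0 = 12.09 m/d
K = v · n / i = 12.09 × 0.29 / 0.0062 = 566 m/d

566 m/d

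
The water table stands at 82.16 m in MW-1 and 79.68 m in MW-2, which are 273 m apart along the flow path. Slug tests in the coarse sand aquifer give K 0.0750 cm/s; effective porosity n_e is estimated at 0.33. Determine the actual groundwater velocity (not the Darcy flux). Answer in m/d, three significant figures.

Hydraulic gradient i = (82.16 − 79.68) / 273 = 2.48 / 273 = 0.009084
K = 0.0750 cm/s × 864 = 64.80 m/d
Darcy flux q = K·i = 64.80 × 0.009084 = 0.5887 m/d
v = Ki/n = 64.80·0.009084/0.33 = 1.784 m/d

1.78 m/d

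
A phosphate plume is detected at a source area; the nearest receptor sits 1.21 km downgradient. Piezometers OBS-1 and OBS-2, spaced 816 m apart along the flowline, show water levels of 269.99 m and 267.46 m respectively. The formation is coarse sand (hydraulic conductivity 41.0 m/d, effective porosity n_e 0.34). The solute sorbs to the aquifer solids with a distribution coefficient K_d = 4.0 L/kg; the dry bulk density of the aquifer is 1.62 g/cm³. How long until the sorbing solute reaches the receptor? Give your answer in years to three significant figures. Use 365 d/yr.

178 years

Hydraulic gradient i = (269.99 − 267.46) / 816 = 2.53 / 816 = 0.003100
Specific discharge q = 41.0 × 0.003100 = 0.1271 m/d
v = Ki/n = 41.0·0.003100/0.34 = 0.3739 m/d
Retardation R = 1 + ρ_b·K_d/n = 1 + 1.62×4.0/0.34 = 20.06
Contaminant velocity v_c = v/R = 0.3739/20.06 = 0.01864 m/d
L = 1.21 km = 1210 m
t = L/v_c = 1210/0.01864 = 64920 d
   = 64920/365 = 178 yr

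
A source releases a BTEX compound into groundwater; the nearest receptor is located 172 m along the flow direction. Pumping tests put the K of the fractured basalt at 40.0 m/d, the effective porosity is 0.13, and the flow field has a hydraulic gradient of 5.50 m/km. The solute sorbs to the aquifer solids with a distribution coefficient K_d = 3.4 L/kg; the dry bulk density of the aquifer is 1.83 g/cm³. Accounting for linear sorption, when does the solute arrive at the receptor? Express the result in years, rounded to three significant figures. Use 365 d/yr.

13.6 years

Darcy flux q = K·i = 40.0 × 0.0055 = 0.2200 m/d
Average linear velocity = 0.2200 / 0.13 = 1.692 m/d
Retardation R = 1 + ρ_b·K_d/n = 1 + 1.83×3.4/0.13 = 48.86
Contaminant velocity v_c = v/R = 1.692/48.86 = 0.03463 m/d
t = L/v_c = 172/0.03463 = 4966 d
   = 4966/365 = 13.6 yr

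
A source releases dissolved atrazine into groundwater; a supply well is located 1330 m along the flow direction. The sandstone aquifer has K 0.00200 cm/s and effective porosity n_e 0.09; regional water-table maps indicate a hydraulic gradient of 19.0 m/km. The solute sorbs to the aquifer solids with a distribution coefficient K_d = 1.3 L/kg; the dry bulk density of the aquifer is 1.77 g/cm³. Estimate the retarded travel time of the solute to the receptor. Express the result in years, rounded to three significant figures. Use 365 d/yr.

265 years

K = 0.00200 cm/s × 864 = 1.728 m/d
Specific discharge q = 1.728 × 0.019 = 0.03283 m/d
Average linear velocity = 0.03283 / 0.09 = 0.3648 m/d
Retardation R = 1 + ρ_b·K_d/n = 1 + 1.77×1.3/0.09 = 26.57
Contaminant velocity v_c = v/R = 0.3648/26.57 = 0.01373 m/d
t = L/v_c = 1330/0.01373 = 96860 d
   = 96860/365 = 265 yr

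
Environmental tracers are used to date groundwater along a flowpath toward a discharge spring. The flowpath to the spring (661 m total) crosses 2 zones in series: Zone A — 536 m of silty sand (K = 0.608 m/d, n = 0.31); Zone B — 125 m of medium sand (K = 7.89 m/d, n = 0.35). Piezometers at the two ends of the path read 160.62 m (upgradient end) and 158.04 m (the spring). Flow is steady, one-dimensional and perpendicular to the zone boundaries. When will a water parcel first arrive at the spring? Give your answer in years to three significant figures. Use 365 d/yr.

200 years

Total head drop ΔH = 160.62 − 158.04 = 2.58 m
Steady 1-D flow in series ⇒ the Darcy flux q is identical in every zone and the zone head losses add (resistances L/K in series).
Σ(L/K) = 536/0.608 + 125/7.89 = 881.6 + 15.84 = 897.4 d
q = ΔH / Σ(L/K) = 2.58 / 897.4 = 0.002875 m/d (same in every zone)
Zone A: v = q/n = 0.002875/0.31 = 0.009274 m/d → t_A = 536/0.009274 = 57800 d
Zone B: v = q/n = 0.002875/0.35 = 0.008214 m/d → t_B = 125/0.008214 = 15220 d
Total t = 57800 + 15220 = 73010 d
   = 73010 / 365 = 200 yr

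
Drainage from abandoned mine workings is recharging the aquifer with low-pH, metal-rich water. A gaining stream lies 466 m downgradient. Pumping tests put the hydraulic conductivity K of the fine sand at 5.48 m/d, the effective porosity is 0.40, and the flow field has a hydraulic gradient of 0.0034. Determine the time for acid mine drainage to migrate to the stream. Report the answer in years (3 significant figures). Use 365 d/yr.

q = Ki = 5.48 × 0.0034 = 0.01863 m/d
v = Ki/n = 5.48·0.0034/0.40 = 0.04658 m/d
t = L / v = 466 / 0.04658 = 10000 d
   = 10000 / 365 = 27.4 yr

27.4 years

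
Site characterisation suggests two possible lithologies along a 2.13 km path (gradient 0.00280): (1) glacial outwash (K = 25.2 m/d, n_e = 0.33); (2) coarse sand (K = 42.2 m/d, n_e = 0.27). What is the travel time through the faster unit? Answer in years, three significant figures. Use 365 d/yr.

Unit 1 (glacial outwash): v = 25.2×0.0028/0.33 = 0.2138 m/d, t = 2130/0.2138 = 9962 d
Unit 2 (coarse sand): v = 42.2×0.0028/0.27 = 0.4376 m/d, t = 2130/0.4376 = 4867 d
Faster: 4867 d / 365 = 13.3 yr

13.3 years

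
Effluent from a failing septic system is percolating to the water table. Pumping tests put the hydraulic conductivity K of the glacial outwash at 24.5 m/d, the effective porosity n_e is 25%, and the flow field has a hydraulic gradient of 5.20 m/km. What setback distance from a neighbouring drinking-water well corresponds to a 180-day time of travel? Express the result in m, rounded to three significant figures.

91.7 m

q = Ki = 24.5 × 0.0052 = 0.1274 m/d
v = Ki/n = 24.5·0.0052/0.25 = 0.5096 m/d
L = v × T = 0.5096 × 180 = 91.73 m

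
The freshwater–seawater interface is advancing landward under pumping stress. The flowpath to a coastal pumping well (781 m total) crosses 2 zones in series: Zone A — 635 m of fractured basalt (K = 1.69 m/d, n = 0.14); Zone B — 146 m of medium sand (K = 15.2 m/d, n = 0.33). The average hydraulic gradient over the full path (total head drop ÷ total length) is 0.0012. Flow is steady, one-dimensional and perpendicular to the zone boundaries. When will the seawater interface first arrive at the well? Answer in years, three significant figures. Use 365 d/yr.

Continuity: the same q passes through each zone, so ΔH = q·Σ(L_j/K_j) — the zones act as resistances in series.
Σ(L/K) = 635/1.69 + 146/15.2 = 375.7 + 9.605 = 385.3 d
K_eq = L_total / Σ(L/K) = 781 / 385.3 = 2.027 m/d
q = K_eq · i = 2.027 × 0.0012 = 0.002432 m/d (same in every zone)
Zone A: v = q/n = 0.002432/0.14 = 0.01737 m/d → t_A = 635/0.01737 = 36550 d
Zone B: v = q/n = 0.002432/0.33 = 0.007370 m/d → t_B = 146/0.007370 = 19810 d
Total t = 36550 + 19810 = 56360 d
   = 56360 / 365 = 154 yr

154 years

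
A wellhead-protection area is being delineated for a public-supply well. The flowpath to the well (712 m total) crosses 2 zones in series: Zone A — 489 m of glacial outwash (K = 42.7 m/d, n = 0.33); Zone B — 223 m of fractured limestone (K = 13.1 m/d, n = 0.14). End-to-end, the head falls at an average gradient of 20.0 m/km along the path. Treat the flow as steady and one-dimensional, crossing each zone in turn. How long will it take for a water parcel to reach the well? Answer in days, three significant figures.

For zones in series the flux q is common to all zones; the equivalent conductivity is the harmonic (thickness-weighted) mean, K_eq = L_total / Σ(L_j/K_j).
Σ(L/K) = 489/42.7 + 223/13.1 = 11.45 + 17.02 = 28.47 d
K_eq = L_total / Σ(L/K) = 712 / 28.47 = 25.00 m/d
q = K_eq · i = 25.00 × 0.020 = 0.5001 m/d (same in every zone)
Zone A: v = q/n = 0.5001/0.33 = 1.515 m/d → t_A = 489/1.515 = 322.7 d
Zone B: v = q/n = 0.5001/0.14 = 3.572 m/d → t_B = 223/3.572 = 62.43 d
Total t = 322.7 + 62.43 = 385.1 d

385 days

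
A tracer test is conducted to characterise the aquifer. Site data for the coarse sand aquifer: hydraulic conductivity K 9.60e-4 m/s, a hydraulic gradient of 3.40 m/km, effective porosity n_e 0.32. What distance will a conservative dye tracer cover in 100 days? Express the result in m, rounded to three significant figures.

88.1 m

K = 9.60e-4 m/s × 86400 s/d = 82.94 m/d
Specific discharge q = 82.94 × 0.0034 = 0.2820 m/d
v_s = q/n_e = 0.2820/0.32 = 0.8813 m/d
L = v × T = 0.8813 × 100 = 88.13 m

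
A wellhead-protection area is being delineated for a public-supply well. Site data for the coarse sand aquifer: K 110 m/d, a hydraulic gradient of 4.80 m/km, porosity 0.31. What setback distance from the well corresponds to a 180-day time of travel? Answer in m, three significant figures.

307 m

Darcy flux q = K·i = 110 × 0.0048 = 0.5280 m/d
Seepage velocity v = q / n = 0.5280 / 0.31 = 1.703 m/d
L = v × T = 1.703 × 180 = 306.6 m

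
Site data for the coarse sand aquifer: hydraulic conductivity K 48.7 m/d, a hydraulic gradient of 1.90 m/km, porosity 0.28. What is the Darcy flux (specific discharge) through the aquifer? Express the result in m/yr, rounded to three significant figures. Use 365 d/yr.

33.8 m/yr

Darcy flux q = K·i = 48.7 × 0.0019 = 0.09253 m/d
   = 0.09253 × 365 = 33.8 m/yr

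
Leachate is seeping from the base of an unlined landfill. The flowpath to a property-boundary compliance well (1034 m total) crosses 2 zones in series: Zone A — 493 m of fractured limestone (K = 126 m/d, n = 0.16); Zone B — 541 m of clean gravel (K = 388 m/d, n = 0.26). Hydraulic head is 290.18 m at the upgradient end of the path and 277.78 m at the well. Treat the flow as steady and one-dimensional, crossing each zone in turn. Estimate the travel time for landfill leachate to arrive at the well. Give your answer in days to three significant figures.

Total head drop ΔH = 290.18 − 277.78 = 12.40 m
Steady 1-D flow in series ⇒ the Darcy flux q is identical in every zone and the zone head losses add (resistances L/K in series).
Σ(L/K) = 493/126 + 541/388 = 3.913 + 1.394 = 5.307 d
q = ΔH / Σ(L/K) = 12.40 / 5.307 = 2.337 m/d (same in every zone)
Zone A: v = q/n = 2.337/0.16 = 14.60 m/d → t_A = 493/14.60 = 33.76 d
Zone B: v = q/n = 2.337/0.26 = 8.987 m/d → t_B = 541/8.987 = 60.20 d
Total t = 33.76 + 60.20 = 93.96 d

94.0 days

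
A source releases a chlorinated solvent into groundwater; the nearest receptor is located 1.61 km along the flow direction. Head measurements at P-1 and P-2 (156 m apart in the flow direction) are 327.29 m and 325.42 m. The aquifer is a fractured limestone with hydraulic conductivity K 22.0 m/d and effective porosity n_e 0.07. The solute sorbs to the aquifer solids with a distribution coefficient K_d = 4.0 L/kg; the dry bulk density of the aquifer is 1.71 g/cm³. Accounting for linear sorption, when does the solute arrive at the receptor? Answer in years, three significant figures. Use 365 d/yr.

Hydraulic gradient i = (327.29 − 325.42) / 156 = 1.87 / 156 = 0.01199
q = Ki = 22.0 × 0.01199 = 0.2637 m/d
v = Ki/n = 22.0·0.01199/0.07 = 3.767 m/d
Retardation R = 1 + ρ_b·K_d/n = 1 + 1.71×4.0/0.07 = 98.71
Contaminant velocity v_c = v/R = 3.767/98.71 = 0.03816 m/d
L = 1.61 km = 1610 m
t = L/v_c = 1610/0.03816 = 42190 d
   = 42190/365 = 116 yr

116 years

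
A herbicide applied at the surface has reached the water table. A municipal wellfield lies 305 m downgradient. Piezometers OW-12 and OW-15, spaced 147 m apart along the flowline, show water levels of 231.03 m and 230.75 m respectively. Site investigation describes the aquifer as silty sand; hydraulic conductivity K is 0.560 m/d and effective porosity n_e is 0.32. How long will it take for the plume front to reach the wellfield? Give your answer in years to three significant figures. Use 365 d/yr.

251 years

Hydraulic gradient i = (231.03 − 230.75) / 147 = 0.28 / 147 = 0.001905
Specific discharge q = 0.560 × 0.001905 = 0.001067 m/d
v_s = q/n_e = 0.001067/0.32 = 0.003333 m/d
t = L / v = 305 / 0.003333 = 91500 d
   = 91500 / 365 = 251 yr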